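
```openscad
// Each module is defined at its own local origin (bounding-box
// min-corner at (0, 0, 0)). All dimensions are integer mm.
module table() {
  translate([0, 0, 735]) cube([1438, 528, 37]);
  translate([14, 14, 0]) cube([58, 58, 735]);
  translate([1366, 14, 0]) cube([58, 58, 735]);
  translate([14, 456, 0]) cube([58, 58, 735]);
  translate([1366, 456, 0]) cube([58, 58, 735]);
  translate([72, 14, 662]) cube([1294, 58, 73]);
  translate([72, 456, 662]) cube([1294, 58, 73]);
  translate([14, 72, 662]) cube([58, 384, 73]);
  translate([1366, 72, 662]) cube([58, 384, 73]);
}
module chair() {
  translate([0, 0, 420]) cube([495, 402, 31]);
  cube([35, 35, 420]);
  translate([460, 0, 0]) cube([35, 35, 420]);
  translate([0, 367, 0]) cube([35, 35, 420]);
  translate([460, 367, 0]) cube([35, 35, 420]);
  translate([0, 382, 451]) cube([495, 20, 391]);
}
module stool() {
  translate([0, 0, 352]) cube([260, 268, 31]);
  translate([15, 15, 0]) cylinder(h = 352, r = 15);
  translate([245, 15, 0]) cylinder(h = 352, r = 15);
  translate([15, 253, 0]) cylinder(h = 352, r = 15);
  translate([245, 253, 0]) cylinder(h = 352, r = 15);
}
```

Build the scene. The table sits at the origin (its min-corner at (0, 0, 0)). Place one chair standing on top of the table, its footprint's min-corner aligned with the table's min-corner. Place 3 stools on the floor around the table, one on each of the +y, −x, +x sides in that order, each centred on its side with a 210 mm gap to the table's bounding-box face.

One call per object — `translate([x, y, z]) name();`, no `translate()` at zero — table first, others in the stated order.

table();
translate([0, 0, 772]) chair();
translate([589, 738, 0]) stool();
translate([-470, 130, 0]) stool();
translate([1648, 130, 0]) stool();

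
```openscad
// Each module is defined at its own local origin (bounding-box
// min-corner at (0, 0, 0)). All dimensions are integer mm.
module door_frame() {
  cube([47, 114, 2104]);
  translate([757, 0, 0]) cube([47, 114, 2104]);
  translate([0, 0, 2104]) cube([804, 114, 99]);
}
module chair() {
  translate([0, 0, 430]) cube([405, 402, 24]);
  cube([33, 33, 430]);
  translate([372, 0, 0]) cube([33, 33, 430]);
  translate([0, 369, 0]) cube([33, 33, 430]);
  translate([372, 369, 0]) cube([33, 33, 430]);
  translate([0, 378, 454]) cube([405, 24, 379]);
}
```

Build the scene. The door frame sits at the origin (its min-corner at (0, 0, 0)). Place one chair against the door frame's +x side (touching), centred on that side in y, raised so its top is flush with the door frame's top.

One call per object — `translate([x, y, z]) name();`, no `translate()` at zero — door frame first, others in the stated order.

door_frame();
translate([804, -144, 1370]) chair();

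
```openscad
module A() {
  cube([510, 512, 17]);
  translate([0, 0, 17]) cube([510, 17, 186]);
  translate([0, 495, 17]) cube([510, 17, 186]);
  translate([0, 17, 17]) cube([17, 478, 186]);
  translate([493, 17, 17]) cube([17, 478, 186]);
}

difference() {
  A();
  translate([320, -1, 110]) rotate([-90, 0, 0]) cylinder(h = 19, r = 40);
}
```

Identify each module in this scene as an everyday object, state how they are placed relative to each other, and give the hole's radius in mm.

The subtracted cylinder has r = 40 mm.

A is an open box. The open box has a circular hole through its front wall. The hole's radius is 40 mm.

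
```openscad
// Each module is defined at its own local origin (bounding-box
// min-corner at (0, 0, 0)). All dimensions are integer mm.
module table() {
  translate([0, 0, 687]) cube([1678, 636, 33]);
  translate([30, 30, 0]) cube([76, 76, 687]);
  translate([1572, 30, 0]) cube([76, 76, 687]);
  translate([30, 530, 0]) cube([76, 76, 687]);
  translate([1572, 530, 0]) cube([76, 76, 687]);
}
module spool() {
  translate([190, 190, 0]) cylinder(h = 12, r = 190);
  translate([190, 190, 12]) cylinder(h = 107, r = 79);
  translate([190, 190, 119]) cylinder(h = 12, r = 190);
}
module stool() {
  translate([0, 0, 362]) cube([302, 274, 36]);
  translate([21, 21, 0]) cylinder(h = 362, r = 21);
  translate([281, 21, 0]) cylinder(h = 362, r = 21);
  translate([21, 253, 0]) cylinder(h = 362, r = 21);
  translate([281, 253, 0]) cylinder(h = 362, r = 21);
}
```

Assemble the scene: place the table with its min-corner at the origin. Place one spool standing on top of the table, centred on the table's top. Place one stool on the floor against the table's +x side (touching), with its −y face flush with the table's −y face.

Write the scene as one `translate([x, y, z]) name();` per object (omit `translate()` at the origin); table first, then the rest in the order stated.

table();
translate([649, 128, 720]) spool();
translate([1678, 0, 0]) stool();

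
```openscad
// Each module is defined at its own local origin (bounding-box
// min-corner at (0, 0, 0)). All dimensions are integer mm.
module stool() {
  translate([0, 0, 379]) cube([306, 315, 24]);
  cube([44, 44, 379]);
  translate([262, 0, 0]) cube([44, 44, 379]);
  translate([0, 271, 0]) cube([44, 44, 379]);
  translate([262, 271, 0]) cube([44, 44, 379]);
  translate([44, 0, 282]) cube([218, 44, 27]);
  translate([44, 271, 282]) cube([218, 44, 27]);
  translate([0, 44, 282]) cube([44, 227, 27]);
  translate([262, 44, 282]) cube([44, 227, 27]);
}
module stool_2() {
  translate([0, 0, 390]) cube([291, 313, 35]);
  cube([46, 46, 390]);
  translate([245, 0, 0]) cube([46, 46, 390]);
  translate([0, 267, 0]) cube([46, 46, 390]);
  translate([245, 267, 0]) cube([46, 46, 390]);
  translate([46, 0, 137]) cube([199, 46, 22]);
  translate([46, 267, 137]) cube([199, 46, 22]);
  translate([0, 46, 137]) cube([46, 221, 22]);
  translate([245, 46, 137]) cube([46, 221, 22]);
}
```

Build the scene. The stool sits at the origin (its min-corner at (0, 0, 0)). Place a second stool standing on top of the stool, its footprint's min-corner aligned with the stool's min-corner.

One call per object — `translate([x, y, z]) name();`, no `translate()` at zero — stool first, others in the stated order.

stool();
translate([0, 0, 403]) stool_2();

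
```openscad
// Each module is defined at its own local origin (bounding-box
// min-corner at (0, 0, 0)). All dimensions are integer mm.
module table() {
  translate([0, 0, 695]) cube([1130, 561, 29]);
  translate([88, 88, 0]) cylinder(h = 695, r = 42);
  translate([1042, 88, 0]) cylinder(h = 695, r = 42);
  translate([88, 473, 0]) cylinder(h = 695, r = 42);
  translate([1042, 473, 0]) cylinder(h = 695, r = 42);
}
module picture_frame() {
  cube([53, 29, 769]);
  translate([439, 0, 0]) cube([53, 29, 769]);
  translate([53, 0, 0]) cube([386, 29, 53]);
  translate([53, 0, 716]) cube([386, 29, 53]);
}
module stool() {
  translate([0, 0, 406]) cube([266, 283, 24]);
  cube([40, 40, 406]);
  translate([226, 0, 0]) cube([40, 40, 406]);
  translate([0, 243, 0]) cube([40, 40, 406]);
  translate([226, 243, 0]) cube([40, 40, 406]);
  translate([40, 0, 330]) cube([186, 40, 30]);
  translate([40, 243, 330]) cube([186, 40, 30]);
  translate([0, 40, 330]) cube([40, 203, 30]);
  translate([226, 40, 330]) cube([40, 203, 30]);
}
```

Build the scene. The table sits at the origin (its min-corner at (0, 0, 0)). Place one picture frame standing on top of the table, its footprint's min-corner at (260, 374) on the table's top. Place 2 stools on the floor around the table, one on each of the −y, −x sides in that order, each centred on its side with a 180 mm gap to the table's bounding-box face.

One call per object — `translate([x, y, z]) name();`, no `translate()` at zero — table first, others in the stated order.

table();
translate([260, 374, 724]) picture_frame();
translate([432, -463, 0]) stool();
translate([-446, 139, 0]) stool();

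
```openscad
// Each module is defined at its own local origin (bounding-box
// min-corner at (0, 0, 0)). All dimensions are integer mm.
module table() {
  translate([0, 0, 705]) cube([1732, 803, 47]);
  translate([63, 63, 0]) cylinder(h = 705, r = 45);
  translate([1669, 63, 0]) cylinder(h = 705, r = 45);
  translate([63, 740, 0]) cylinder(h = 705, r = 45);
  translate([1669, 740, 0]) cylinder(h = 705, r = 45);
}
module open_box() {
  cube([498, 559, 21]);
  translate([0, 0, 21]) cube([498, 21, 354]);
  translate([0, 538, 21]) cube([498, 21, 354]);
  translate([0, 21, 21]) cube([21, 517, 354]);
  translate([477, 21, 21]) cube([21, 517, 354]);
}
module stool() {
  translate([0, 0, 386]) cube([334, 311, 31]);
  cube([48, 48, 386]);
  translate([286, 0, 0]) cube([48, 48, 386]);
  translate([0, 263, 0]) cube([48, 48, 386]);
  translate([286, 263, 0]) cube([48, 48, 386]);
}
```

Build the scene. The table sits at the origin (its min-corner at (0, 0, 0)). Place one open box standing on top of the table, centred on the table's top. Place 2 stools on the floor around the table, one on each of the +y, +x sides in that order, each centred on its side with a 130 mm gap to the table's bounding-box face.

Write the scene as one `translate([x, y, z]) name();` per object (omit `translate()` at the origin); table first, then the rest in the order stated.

table();
translate([617, 122, 752]) open_box();
translate([699, 933, 0]) stool();
translate([1862, 246, 0]) stool();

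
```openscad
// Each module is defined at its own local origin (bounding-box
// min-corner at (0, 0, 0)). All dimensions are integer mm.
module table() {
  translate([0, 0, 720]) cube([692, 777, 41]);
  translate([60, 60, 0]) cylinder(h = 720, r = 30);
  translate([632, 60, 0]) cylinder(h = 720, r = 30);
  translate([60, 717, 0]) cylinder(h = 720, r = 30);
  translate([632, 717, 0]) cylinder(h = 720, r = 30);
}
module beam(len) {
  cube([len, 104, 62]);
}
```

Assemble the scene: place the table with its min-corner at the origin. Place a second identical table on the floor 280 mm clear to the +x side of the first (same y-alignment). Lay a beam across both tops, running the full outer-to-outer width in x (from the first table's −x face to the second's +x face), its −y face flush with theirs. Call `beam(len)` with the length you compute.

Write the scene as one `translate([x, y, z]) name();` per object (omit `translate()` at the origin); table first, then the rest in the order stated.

table();
translate([972, 0, 0]) table();
translate([0, 0, 761]) beam(1664);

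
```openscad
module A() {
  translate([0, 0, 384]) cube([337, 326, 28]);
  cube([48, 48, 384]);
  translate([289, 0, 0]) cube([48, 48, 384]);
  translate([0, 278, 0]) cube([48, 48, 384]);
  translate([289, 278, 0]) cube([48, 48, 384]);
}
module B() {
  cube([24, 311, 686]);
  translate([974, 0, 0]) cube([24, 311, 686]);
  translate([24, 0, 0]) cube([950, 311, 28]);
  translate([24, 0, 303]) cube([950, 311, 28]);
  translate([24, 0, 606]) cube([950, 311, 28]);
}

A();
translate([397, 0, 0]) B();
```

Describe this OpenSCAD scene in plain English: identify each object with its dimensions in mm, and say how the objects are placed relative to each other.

A is a four-legged stool. The seat is 337×326 mm, 28 mm thick, top at z = 412 mm. It stands on four square legs, each 48×48 mm in cross-section, from z = 0 to the seat underside, each flush with a corner of the seat.

B is a bookshelf 998 mm wide overall, 311 mm deep and 686 mm tall. The two sides are 24 mm thick vertical panels. 3 horizontal shelves of 28 mm thickness span between the inner faces of the sides; the lowest shelf sits on the floor and shelves are stacked with a clear vertical gap of 275 mm between each pair.

The bookshelf is on the floor beside the stool on its +x side.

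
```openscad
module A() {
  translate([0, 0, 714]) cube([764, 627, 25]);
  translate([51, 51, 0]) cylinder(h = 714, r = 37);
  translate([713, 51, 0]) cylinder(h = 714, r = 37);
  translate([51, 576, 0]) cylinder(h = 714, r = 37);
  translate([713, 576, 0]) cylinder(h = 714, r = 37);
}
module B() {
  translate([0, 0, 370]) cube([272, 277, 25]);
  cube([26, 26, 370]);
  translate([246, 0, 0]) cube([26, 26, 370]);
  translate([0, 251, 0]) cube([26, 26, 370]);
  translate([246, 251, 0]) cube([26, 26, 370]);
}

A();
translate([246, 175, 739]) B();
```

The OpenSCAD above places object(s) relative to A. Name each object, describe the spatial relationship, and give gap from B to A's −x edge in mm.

A is a table. B is a stool. The stool is on top of the table, centred. The gap from the stool to the table's −x edge is 246 mm.

The stool's min-x is at 246; the table's min-x is 0; gap = 246 mm.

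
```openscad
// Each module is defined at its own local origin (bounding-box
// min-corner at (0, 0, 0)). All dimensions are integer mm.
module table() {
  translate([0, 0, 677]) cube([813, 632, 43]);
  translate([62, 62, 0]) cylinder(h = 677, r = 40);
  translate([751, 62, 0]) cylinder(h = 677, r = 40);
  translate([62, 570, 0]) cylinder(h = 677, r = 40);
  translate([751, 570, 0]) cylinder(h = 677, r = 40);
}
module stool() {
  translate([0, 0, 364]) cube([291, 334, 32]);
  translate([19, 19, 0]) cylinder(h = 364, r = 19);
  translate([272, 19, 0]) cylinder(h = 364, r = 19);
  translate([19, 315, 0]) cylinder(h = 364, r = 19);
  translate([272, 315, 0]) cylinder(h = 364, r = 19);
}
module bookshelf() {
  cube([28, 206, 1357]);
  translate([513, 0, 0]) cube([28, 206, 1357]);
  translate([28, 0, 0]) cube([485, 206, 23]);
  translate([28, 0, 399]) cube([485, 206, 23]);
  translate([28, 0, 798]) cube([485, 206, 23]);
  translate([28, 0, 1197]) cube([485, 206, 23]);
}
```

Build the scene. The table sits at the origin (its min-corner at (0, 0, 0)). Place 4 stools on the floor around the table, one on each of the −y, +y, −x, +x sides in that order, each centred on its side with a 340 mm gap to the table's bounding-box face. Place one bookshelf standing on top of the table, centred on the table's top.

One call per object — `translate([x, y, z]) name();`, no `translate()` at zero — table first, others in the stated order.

table();
translate([261, -674, 0]) stool();
translate([261, 972, 0]) stool();
translate([-631, 149, 0]) stool();
translate([1153, 149, 0]) stool();
translate([136, 213, 720]) bookshelf();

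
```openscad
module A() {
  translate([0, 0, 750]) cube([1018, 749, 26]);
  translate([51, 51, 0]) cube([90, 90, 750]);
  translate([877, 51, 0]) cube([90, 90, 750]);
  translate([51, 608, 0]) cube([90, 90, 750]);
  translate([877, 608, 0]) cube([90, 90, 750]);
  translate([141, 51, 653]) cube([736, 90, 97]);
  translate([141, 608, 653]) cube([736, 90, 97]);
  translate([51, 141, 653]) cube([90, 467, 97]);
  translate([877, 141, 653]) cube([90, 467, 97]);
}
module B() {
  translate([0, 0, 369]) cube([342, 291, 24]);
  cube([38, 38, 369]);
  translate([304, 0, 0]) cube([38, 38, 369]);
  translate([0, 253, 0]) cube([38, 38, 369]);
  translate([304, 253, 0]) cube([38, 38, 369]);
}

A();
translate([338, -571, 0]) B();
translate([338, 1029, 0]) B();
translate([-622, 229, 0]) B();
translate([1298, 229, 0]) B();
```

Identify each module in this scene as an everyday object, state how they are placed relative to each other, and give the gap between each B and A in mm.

Each stool's nearest face is 280 mm from the table's bounding box.

A is a table. B is a stool. Four stools sit around the table at the −y, +y, −x, +x sides. The gap between each stool and the table is 280 mm.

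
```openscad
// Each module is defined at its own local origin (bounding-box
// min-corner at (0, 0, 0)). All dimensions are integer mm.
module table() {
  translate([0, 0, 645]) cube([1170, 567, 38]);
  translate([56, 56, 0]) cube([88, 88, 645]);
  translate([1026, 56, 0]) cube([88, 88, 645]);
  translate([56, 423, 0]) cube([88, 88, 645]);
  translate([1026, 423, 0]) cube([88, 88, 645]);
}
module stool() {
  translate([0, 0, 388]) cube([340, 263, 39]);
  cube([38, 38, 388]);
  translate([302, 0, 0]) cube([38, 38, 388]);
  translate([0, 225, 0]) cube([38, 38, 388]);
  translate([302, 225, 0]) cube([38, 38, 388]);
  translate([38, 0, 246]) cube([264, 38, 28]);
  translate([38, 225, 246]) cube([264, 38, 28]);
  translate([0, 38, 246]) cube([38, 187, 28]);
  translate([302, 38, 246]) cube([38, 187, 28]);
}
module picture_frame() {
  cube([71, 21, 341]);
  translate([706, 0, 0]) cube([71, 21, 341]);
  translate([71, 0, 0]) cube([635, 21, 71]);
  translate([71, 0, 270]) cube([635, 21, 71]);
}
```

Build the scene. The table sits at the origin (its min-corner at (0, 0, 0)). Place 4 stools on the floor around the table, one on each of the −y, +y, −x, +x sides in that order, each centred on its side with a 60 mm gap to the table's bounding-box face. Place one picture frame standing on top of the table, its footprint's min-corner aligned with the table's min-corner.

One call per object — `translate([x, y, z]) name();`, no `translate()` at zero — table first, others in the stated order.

table();
translate([415, -323, 0]) stool();
translate([415, 627, 0]) stool();
translate([-400, 152, 0]) stool();
translate([1230, 152, 0]) stool();
translate([0, 0, 683]) picture_frame();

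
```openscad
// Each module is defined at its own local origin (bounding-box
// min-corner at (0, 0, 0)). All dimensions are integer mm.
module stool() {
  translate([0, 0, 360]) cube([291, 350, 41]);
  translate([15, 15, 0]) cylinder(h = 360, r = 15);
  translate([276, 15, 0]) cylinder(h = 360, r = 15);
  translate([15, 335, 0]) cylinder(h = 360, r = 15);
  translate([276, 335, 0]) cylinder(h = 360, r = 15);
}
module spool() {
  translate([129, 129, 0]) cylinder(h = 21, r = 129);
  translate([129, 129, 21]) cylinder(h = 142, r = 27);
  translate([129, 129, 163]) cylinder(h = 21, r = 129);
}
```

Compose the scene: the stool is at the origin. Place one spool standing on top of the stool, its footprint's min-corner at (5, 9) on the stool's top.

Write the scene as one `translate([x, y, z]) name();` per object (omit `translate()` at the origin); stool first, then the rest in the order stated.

stool();
translate([5, 9, 401]) spool();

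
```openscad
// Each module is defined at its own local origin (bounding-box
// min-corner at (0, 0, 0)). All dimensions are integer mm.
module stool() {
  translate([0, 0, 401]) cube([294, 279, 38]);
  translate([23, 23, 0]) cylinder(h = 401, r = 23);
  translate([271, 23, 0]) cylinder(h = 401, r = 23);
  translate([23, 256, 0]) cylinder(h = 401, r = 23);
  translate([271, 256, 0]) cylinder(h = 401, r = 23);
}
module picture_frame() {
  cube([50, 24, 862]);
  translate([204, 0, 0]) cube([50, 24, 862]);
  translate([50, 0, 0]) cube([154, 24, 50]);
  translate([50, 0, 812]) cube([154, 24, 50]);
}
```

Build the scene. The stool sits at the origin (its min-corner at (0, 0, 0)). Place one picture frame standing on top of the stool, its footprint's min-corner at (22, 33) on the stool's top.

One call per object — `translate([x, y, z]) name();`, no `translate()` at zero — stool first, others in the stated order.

stool();
translate([22, 33, 439]) picture_frame();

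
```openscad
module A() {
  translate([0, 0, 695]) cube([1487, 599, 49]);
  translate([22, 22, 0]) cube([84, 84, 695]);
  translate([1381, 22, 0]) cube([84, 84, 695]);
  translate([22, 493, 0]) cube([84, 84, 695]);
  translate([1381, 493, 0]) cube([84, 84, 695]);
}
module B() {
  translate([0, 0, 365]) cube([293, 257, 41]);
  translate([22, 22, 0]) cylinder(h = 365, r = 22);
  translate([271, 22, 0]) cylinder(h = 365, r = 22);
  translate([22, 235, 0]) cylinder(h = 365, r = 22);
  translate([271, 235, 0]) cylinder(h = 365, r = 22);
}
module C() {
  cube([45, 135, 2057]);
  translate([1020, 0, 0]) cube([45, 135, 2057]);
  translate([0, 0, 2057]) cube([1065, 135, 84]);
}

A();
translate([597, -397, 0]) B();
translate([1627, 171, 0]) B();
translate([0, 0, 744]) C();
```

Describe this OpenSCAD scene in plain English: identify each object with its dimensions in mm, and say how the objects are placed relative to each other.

A is a rectangular dining table. The top is 1487×599×49 mm with its upper surface at z = 744 mm. It stands on four 84×84 mm square legs, each inset 22 mm from the nearest pair of top edges, running from the floor to the underside of the top.

B is a four-legged stool. The seat is 293×257 mm, 41 mm thick, top at z = 406 mm. It stands on four round legs, each 44 mm in diameter, from z = 0 to the seat underside, each leg's axis is inset half a diameter from the nearest pair of seat edges (so the leg's bounding box is flush with the corner).

C is a rectangular door frame: two vertical jambs of 45×135 mm section, 2057 mm tall, with a clear opening 975 mm wide between their inner faces. A header 84 mm tall and 135 mm deep lies on top of the jambs and spans the full outside width.

Two stools sit around the table at the −y, +x sides. The door frame is on top of the table.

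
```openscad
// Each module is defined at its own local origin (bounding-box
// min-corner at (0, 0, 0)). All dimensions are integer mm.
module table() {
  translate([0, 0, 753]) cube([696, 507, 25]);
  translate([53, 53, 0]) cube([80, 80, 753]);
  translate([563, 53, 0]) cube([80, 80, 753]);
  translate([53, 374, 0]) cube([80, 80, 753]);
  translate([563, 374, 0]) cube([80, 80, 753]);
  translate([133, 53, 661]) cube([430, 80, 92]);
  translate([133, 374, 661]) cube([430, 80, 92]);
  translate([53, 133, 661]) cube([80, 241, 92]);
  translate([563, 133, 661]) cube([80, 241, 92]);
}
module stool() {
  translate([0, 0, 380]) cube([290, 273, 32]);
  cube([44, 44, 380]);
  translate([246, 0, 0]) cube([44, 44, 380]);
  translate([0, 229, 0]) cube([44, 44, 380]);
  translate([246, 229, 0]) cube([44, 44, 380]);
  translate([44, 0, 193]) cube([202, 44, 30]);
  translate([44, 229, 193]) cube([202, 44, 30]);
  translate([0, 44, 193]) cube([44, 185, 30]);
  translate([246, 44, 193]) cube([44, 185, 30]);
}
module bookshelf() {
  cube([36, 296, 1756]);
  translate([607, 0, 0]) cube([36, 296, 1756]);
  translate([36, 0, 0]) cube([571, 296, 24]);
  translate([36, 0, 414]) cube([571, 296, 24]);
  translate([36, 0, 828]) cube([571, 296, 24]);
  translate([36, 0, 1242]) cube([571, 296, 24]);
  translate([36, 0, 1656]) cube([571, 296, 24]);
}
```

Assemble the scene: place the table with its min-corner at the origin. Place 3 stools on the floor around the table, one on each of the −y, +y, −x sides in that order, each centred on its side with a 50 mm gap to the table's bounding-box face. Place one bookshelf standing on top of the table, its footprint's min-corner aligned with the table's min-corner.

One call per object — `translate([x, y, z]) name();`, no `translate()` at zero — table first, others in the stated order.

table();
translate([203, -323, 0]) stool();
translate([203, 557, 0]) stool();
translate([-340, 117, 0]) stool();
translate([0, 0, 778]) bookshelf();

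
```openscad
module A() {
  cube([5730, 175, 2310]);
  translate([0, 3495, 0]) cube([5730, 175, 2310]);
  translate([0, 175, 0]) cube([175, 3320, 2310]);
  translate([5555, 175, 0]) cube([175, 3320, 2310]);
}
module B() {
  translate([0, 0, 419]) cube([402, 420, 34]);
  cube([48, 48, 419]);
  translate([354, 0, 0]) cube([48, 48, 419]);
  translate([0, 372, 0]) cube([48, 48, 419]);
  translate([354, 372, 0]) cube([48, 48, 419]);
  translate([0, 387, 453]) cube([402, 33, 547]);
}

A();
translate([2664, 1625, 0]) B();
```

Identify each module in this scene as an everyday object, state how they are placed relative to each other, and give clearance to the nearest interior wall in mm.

A is a house frame. B is a chair. The chair sits inside the house frame, centred. The clearance to the nearest interior wall is 1450 mm.

Clearances: x = 2489, y = 1450; minimum 1450 mm.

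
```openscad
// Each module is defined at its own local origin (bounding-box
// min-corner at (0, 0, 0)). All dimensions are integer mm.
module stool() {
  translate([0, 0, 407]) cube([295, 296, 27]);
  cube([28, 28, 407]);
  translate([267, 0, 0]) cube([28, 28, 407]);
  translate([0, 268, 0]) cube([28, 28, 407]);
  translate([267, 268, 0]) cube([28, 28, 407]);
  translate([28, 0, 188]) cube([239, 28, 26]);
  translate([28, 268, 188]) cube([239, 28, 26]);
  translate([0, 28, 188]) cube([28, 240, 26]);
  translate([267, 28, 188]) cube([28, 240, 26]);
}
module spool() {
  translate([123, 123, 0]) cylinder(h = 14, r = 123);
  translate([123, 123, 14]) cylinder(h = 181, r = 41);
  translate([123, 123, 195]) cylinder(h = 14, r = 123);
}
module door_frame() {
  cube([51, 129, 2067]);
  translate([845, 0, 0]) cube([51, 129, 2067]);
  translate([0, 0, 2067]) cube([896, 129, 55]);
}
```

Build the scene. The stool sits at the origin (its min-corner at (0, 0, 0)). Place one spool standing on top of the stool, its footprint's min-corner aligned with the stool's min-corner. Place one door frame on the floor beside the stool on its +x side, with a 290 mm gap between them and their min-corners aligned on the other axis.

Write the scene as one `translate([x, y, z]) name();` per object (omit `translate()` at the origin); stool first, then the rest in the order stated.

stool();
translate([0, 0, 434]) spool();
translate([585, 0, 0]) door_frame();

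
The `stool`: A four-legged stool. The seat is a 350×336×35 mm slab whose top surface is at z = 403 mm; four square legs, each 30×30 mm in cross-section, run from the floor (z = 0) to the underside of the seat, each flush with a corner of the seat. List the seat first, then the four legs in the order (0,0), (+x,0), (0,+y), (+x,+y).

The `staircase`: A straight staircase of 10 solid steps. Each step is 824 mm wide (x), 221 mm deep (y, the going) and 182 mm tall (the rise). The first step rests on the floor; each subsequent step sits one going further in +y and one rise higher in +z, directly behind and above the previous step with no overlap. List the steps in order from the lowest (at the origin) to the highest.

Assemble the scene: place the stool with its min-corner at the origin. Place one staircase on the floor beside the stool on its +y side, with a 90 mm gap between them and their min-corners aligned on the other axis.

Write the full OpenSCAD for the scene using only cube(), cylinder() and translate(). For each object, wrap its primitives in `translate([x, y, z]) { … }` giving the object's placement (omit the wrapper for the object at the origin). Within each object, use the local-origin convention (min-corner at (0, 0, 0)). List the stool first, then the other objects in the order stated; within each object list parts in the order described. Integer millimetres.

translate([0, 0, 368]) cube([350, 336, 35]);
cube([30, 30, 368]);
translate([320, 0, 0]) cube([30, 30, 368]);
translate([0, 306, 0]) cube([30, 30, 368]);
translate([320, 306, 0]) cube([30, 30, 368]);
translate([0, 426, 0]) {
  cube([824, 221, 182]);
  translate([0, 221, 182]) cube([824, 221, 182]);
  translate([0, 442, 364]) cube([824, 221, 182]);
  translate([0, 663, 546]) cube([824, 221, 182]);
  translate([0, 884, 728]) cube([824, 221, 182]);
  translate([0, 1105, 910]) cube([824, 221, 182]);
  translate([0, 1326, 1092]) cube([824, 221, 182]);
  translate([0, 1547, 1274]) cube([824, 221, 182]);
  translate([0, 1768, 1456]) cube([824, 221, 182]);
  translate([0, 1989, 1638]) cube([824, 221, 182]);
}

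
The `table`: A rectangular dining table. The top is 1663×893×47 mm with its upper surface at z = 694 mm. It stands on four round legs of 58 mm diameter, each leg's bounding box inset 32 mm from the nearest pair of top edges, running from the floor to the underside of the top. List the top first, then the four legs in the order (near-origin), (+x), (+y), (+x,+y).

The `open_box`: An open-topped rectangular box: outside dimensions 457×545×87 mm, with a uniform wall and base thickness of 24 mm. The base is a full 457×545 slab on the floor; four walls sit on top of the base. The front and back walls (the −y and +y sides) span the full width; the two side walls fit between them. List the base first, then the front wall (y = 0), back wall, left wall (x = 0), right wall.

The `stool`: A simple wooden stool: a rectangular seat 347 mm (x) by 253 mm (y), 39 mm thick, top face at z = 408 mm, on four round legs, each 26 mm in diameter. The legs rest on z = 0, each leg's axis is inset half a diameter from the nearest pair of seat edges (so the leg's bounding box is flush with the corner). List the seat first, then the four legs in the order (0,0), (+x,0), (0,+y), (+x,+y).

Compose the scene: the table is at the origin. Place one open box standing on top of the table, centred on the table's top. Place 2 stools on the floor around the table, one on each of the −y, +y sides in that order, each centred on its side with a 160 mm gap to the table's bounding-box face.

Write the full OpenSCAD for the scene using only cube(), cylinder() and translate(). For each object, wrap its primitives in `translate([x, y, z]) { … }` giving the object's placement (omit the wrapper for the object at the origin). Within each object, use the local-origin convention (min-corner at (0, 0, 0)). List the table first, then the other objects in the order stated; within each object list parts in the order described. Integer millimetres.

translate([0, 0, 647]) cube([1663, 893, 47]);
translate([61, 61, 0]) cylinder(h = 647, r = 29);
translate([1602, 61, 0]) cylinder(h = 647, r = 29);
translate([61, 832, 0]) cylinder(h = 647, r = 29);
translate([1602, 832, 0]) cylinder(h = 647, r = 29);
translate([603, 174, 694]) {
  cube([457, 545, 24]);
  translate([0, 0, 24]) cube([457, 24, 63]);
  translate([0, 521, 24]) cube([457, 24, 63]);
  translate([0, 24, 24]) cube([24, 497, 63]);
  translate([433, 24, 24]) cube([24, 497, 63]);
}
translate([658, -413, 0]) {
  translate([0, 0, 369]) cube([347, 253, 39]);
  translate([13, 13, 0]) cylinder(h = 369, r = 13);
  translate([334, 13, 0]) cylinder(h = 369, r = 13);
  translate([13, 240, 0]) cylinder(h = 369, r = 13);
  translate([334, 240, 0]) cylinder(h = 369, r = 13);
}
translate([658, 1053, 0]) {
  translate([0, 0, 369]) cube([347, 253, 39]);
  translate([13, 13, 0]) cylinder(h = 369, r = 13);
  translate([334, 13, 0]) cylinder(h = 369, r = 13);
  translate([13, 240, 0]) cylinder(h = 369, r = 13);
  translate([334, 240, 0]) cylinder(h = 369, r = 13);
}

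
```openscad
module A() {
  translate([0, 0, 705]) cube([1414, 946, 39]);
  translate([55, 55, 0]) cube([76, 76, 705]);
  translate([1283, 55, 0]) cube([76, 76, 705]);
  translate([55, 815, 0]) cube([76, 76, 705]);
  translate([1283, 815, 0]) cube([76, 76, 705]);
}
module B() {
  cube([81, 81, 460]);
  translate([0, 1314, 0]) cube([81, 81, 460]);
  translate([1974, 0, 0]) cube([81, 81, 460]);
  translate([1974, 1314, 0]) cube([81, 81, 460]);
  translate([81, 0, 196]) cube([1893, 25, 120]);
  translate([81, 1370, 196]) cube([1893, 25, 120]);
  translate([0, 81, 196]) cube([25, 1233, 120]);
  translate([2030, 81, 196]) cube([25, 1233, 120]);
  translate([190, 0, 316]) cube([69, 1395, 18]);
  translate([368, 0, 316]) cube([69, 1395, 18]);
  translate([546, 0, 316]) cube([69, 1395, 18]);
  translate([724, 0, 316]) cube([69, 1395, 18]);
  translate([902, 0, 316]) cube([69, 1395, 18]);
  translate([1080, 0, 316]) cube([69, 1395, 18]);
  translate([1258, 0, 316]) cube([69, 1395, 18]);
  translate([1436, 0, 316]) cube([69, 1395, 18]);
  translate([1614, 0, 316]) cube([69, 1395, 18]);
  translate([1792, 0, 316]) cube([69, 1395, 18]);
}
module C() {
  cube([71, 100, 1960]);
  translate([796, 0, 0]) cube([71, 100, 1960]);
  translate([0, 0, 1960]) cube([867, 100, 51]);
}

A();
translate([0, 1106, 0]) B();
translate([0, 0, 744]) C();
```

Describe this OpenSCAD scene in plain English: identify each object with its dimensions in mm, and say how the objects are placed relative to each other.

A is a table: top 1414 mm (x) × 946 mm (y), 39 mm thick, upper face at z = 744 mm, on four 76×76 mm square legs, each inset 55 mm from the nearest pair of top edges, running from z = 0 to the bottom of the top.

B is a bed frame 2055 mm long (x) by 1395 mm wide (y). Four 81×81 mm corner posts, 460 mm tall, at the corners of the footprint. Four rails of 25 mm thickness and 120 mm height run between adjacent posts with their undersides at z = 196 mm, their outer faces flush with the outside of the frame (the two x-running rails run between the posts' inner faces; the two y-running rails run between the posts' inner faces). 10 slats, each 69 mm wide (x) and 18 mm thick, lie across the top of the two x-running rails, running the full 1395 mm width of the frame in y; the slats are evenly spaced along x between the inner faces of the end posts with equal gaps (rounded down to the nearest mm) at the −x end and between each pair — any rounding remainder accumulates at the +x end.

C is a door frame. The clear opening is 725 mm wide and 1960 mm high. Two 71 mm wide jambs, 100 mm deep, stand either side of the opening from the floor to the top of the opening. A 51 mm thick head sits across the top of both jambs, spanning the full outside width of the frame.

The bed frame is on the floor beside the table on its +y side. The door frame is on top of the table.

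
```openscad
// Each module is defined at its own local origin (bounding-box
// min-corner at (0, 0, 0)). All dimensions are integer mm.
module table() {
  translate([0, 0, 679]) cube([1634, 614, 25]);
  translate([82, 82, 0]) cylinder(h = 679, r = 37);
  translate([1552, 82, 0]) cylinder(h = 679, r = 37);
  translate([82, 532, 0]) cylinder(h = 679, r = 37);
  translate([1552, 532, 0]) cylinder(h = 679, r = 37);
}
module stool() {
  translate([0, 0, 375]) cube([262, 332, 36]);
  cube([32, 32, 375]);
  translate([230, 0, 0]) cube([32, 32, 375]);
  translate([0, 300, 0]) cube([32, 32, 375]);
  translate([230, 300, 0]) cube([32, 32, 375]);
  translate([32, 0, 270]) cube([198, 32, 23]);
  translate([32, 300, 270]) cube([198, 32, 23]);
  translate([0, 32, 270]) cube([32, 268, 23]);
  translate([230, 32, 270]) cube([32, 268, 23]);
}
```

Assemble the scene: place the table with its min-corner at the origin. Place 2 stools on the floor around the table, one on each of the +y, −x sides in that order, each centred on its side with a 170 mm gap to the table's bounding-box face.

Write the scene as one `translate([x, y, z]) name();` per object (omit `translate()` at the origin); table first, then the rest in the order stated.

table();
translate([686, 784, 0]) stool();
translate([-432, 141, 0]) stool();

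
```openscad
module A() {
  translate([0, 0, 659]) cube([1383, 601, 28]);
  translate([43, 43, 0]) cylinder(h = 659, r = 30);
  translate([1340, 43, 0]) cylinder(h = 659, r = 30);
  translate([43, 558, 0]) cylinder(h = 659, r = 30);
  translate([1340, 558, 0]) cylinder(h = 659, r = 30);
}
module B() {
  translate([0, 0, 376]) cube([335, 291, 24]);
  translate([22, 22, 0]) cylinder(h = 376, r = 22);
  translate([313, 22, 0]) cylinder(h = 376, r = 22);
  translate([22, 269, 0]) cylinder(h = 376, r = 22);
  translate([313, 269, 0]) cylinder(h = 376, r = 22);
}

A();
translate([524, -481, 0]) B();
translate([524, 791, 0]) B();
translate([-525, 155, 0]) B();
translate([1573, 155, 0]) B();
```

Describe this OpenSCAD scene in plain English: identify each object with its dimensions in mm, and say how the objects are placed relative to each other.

A is a table: top 1383 mm (x) × 601 mm (y), 28 mm thick, upper face at z = 687 mm, on four round legs of 60 mm diameter, each leg's bounding box inset 13 mm from the nearest pair of top edges, running from z = 0 to the bottom of the top.

B is a simple wooden stool: a rectangular seat 335 mm (x) by 291 mm (y), 24 mm thick, top face at z = 400 mm, on four round legs, each 44 mm in diameter. The legs rest on z = 0, each leg's axis is inset half a diameter from the nearest pair of seat edges (so the leg's bounding box is flush with the corner).

Four stools sit around the table at the −y, +y, −x, +x sides.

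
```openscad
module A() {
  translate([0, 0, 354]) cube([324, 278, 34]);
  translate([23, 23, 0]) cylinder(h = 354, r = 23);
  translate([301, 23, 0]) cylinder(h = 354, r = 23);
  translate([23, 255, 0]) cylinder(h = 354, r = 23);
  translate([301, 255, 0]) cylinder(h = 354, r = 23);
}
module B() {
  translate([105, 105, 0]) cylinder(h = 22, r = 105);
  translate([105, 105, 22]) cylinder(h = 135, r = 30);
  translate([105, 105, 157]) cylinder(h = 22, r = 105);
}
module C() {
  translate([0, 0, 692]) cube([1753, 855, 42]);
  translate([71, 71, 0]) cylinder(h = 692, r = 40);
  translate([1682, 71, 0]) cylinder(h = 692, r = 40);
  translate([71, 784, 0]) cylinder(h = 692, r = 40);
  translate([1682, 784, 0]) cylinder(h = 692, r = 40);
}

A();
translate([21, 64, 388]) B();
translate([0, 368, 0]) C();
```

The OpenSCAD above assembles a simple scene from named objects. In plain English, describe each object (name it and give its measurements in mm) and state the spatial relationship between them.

A is a four-legged stool. The seat is 324×278 mm, 34 mm thick, top at z = 388 mm. It stands on four round legs, each 46 mm in diameter, from z = 0 to the seat underside, each leg's axis is inset half a diameter from the nearest pair of seat edges (so the leg's bounding box is flush with the corner).

B is a spool: two coaxial disc flanges of radius 105 mm and thickness 22 mm, joined by a core cylinder of radius 30 mm and height 135 mm. The lower flange rests on z = 0 and the three cylinders share a vertical axis.

C is a table: top 1753 mm (x) × 855 mm (y), 42 mm thick, upper face at z = 734 mm, on four round legs of 80 mm diameter, each leg's bounding box inset 31 mm from the nearest pair of top edges, running from z = 0 to the bottom of the top.

The spool is on top of the stool. The table is on the floor beside the stool on its +y side.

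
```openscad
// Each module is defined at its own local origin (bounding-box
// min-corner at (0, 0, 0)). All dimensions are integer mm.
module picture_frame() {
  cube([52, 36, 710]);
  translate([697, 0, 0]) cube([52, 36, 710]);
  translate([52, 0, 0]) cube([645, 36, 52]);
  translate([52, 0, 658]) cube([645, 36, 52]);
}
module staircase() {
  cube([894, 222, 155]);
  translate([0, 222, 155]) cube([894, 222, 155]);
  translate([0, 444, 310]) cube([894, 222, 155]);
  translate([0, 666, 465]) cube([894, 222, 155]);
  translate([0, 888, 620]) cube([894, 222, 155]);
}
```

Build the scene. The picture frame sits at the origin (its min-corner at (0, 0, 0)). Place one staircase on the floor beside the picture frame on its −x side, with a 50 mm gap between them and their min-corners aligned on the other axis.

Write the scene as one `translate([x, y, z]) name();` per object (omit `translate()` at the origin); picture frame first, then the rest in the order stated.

picture_frame();
translate([-944, 0, 0]) staircase();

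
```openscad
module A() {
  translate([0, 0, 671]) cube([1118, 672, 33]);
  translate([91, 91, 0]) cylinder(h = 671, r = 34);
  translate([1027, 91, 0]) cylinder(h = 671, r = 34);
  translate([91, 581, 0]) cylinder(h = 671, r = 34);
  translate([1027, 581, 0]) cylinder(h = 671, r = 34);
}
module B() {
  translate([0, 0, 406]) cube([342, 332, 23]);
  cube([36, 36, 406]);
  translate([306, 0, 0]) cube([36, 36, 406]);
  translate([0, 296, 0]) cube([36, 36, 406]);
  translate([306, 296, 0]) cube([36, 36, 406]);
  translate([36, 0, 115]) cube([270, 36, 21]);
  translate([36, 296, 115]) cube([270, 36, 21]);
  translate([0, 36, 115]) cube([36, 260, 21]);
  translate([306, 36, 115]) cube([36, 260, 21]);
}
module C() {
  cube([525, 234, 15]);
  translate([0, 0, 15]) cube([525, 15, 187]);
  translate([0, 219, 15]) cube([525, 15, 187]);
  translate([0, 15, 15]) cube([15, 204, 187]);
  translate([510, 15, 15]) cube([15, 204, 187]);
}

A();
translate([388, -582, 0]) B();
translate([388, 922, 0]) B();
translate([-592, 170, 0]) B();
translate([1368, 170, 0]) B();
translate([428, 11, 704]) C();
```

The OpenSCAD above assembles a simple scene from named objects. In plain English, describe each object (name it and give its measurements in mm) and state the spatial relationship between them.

A is a table: top 1118 mm (x) × 672 mm (y), 33 mm thick, upper face at z = 704 mm, on four round legs of 68 mm diameter, each leg's bounding box inset 57 mm from the nearest pair of top edges, running from z = 0 to the bottom of the top.

B is a four-legged stool. The seat is a 342×332×23 mm slab whose top surface is at z = 429 mm; four square legs, each 36×36 mm in cross-section, run from the floor (z = 0) to the underside of the seat, each flush with a corner of the seat. Four stretchers, 36 mm wide and 21 mm tall, connect adjacent legs with their undersides at z = 115 mm, each running between the inner faces of the legs it joins and aligned with the legs' outer faces on the other axis.

C is an open-topped rectangular box: outside dimensions 525×234×202 mm, with a uniform wall and base thickness of 15 mm. The base is a full 525×234 slab on the floor; four walls sit on top of the base. The front and back walls (the −y and +y sides) span the full width; the two side walls fit between them.

Four stools sit around the table at the −y, +y, −x, +x sides. The open box is on top of the table.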